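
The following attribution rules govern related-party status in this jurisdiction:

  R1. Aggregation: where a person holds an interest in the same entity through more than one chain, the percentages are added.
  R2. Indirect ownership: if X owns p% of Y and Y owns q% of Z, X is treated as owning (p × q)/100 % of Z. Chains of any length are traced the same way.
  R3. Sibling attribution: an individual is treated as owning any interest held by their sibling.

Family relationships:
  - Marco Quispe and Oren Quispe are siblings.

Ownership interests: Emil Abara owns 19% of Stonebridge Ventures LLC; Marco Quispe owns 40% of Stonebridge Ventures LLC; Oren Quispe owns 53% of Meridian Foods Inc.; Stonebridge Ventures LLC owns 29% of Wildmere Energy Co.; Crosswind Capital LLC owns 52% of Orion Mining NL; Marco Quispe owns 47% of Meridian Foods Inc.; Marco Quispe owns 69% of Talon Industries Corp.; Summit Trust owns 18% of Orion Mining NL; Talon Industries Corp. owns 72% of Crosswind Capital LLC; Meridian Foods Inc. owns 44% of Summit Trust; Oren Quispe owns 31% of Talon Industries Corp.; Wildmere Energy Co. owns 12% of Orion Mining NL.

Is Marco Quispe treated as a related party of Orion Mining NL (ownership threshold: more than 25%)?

Yes

By sibling attribution (R3), Marco Quispe is treated as also owning Oren Quispe's interest in Talon Industries Corp, giving 69% + 31% = 100%.
By sibling attribution (R3), Marco Quispe is treated as also owning Oren Quispe's interest in Meridian Foods Inc, giving 47% + 53% = 100%.
Chain via Talon Industries Corp. → Crosswind Capital LLC (R2): 100% × 72% × 52% = 37.44% of Orion Mining NL.
Chain via Stonebridge Ventures LLC → Wildmere Energy Co. (R2): 40% × 29% × 12% = 1.392% of Orion Mining NL.
Chain via Meridian Foods Inc. → Summit Trust (R2): 100% × 44% × 18% = 7.92% of Orion Mining NL.
Aggregating (R1): 37.44% + 1.392% + 7.92% = 46.752%.
46.752% exceeds the 25% threshold, so Marco is a related party to Orion Mining NL.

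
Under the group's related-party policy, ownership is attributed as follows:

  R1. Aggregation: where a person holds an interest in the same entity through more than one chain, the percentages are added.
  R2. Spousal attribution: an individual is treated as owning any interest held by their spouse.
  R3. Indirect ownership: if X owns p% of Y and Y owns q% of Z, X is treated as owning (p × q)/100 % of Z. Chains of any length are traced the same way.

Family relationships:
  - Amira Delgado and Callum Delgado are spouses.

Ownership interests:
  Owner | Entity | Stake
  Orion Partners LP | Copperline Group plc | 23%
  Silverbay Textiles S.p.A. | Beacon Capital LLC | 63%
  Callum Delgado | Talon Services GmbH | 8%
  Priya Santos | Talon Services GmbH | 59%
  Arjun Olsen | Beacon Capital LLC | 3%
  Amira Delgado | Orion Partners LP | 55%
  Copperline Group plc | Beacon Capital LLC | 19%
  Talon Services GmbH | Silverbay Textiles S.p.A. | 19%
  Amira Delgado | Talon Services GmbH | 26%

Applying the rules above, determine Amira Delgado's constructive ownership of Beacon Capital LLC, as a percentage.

By spousal attribution (R2), Amira Delgado is treated as also owning Callum Delgado's interest in Talon Services GmbH, giving 26% + 8% = 34%.
Chain via Orion Partners LP → Copperline Group plc (R3): 55% × 23% × 19% = 2.4035% of Beacon Capital LLC.
Chain via Talon Services GmbH → Silverbay Textiles S.p.A. (R3): 34% × 19% × 63% = 4.0698% of Beacon Capital LLC.
Aggregating (R1): 2.4035% + 4.0698% = 6.4733%.

6.4733%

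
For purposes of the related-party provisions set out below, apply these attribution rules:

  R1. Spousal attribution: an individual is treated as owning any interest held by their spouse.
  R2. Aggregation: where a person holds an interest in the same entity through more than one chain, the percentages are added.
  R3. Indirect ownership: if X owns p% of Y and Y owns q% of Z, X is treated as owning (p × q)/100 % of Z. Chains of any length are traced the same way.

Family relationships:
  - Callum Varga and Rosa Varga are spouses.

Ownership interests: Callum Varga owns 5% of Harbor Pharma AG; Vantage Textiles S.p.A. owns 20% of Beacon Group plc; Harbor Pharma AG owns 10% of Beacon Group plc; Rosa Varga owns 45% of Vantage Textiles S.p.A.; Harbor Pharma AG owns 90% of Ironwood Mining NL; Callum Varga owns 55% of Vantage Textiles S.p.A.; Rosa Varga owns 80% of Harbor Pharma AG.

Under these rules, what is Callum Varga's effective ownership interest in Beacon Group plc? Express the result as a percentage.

By spousal attribution (R1), Callum Varga is treated as also owning Rosa Varga's interest in Vantage Textiles S.p.A, giving 55% + 45% = 100%.
By spousal attribution (R1), Callum Varga is treated as also owning Rosa Varga's interest in Harbor Pharma AG, giving 5% + 80% = 85%.
Chain via Vantage Textiles S.p.A. (R3): 100% × 20% = 20% of Beacon Group plc.
Chain via Harbor Pharma AG (R3): 85% × 10% = 8.5% of Beacon Group plc.
Aggregating (R2): 20% + 8.5% = 28.5%.

28.5%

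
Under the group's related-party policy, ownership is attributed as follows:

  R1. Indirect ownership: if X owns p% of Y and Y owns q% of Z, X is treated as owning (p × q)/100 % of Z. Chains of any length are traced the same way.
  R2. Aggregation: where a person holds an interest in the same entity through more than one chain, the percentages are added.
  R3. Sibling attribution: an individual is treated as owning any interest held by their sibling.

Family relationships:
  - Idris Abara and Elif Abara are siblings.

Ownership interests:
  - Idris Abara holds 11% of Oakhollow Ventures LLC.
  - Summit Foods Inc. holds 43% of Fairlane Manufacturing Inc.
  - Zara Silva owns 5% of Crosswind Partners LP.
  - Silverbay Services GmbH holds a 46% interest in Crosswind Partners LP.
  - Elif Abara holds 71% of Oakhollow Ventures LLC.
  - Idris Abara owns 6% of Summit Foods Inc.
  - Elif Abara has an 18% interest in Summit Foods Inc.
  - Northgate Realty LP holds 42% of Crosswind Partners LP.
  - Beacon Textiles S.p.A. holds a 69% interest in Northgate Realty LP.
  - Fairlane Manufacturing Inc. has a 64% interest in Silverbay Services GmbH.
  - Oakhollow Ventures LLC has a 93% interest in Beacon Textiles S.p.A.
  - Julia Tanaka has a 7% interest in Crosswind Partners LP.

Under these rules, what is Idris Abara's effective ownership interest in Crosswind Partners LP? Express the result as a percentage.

By sibling attribution (R3), Idris Abara is treated as also owning Elif Abara's interest in Oakhollow Ventures LLC, giving 11% + 71% = 82%.
By sibling attribution (R3), Idris Abara is treated as also owning Elif Abara's interest in Summit Foods Inc, giving 6% + 18% = 24%.
Chain via Oakhollow Ventures LLC → Beacon Textiles S.p.A. → Northgate Realty LP (R1): 82% × 93% × 69% × 42% = 22.100148% of Crosswind Partners LP.
Chain via Summit Foods Inc. → Fairlane Manufacturing Inc. → Silverbay Services GmbH (R1): 24% × 43% × 64% × 46% = 3.038208% of Crosswind Partners LP.
Aggregating (R2): 22.100148% + 3.038208% = 25.138356%.

25.138356%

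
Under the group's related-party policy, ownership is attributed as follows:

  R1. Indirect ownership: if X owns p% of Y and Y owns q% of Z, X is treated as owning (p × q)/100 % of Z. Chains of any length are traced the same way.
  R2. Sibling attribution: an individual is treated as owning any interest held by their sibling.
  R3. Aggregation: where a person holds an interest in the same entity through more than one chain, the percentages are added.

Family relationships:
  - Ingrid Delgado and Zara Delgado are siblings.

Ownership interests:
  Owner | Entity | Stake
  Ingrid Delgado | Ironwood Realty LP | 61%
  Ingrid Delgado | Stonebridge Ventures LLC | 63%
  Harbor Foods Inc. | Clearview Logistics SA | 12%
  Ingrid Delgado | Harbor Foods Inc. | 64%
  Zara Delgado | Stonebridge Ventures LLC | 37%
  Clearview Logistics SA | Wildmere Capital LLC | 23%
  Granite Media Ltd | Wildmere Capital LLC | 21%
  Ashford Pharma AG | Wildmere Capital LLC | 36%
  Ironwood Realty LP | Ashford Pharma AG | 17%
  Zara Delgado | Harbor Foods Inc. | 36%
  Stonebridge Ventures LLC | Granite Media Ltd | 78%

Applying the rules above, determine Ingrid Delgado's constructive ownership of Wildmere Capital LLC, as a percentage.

By sibling attribution (R2), Ingrid Delgado is treated as also owning Zara Delgado's interest in Stonebridge Ventures LLC, giving 63% + 37% = 100%.
By sibling attribution (R2), Ingrid Delgado is treated as also owning Zara Delgado's interest in Harbor Foods Inc, giving 64% + 36% = 100%.
Chain via Stonebridge Ventures LLC → Granite Media Ltd (R1): 100% × 78% × 21% = 16.38% of Wildmere Capital LLC.
Chain via Harbor Foods Inc. → Clearview Logistics SA (R1): 100% × 12% × 23% = 2.76% of Wildmere Capital LLC.
Chain via Ironwood Realty LP → Ashford Pharma AG (R1): 61% × 17% × 36% = 3.7332% of Wildmere Capital LLC.
Aggregating (R3): 16.38% + 2.76% + 3.7332% = 22.8732%.

22.8732%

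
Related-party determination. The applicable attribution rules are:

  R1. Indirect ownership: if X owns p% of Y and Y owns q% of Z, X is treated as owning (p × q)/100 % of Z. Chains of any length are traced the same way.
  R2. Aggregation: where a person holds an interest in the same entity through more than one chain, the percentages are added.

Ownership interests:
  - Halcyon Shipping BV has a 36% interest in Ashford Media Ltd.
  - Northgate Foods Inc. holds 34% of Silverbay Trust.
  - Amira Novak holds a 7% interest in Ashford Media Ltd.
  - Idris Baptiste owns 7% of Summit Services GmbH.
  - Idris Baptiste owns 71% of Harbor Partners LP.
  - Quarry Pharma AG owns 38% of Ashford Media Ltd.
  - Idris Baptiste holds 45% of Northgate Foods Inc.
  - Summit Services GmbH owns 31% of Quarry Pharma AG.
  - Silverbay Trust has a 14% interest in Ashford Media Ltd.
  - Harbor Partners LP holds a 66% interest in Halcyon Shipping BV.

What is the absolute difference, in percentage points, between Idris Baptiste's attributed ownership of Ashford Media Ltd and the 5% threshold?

Chain via Summit Services GmbH → Quarry Pharma AG (R1): 7% × 31% × 38% = 0.8246% of Ashford Media Ltd.
Chain via Northgate Foods Inc. → Silverbay Trust (R1): 45% × 34% × 14% = 2.142% of Ashford Media Ltd.
Chain via Harbor Partners LP → Halcyon Shipping BV (R1): 71% × 66% × 36% = 16.8696% of Ashford Media Ltd.
Aggregating (R2): 0.8246% + 2.142% + 16.8696% = 19.8362%.
19.8362% exceeds the 5% threshold by 14.8362 percentage points.

14.8362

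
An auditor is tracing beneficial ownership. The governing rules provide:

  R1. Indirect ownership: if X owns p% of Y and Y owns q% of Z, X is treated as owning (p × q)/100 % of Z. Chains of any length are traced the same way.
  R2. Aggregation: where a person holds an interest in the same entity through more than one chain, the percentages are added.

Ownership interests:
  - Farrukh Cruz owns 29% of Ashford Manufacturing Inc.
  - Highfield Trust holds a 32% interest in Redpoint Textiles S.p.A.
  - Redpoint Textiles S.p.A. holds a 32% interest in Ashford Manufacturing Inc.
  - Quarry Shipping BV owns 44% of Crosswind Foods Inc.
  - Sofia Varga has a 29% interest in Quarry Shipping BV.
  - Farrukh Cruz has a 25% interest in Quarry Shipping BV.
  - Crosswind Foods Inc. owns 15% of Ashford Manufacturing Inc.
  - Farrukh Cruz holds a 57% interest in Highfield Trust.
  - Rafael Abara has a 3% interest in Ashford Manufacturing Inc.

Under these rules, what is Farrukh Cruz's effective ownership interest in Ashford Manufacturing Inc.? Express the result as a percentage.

36.4868%

Chain via Highfield Trust → Redpoint Textiles S.p.A. (R1): 57% × 32% × 32% = 5.8368% of Ashford Manufacturing Inc.
Chain via Quarry Shipping BV → Crosswind Foods Inc. (R1): 25% × 44% × 15% = 1.65% of Ashford Manufacturing Inc.
Direct interest in Ashford Manufacturing Inc: 29%.
Aggregating (R2): 5.8368% + 1.65% + 29% = 36.4868%.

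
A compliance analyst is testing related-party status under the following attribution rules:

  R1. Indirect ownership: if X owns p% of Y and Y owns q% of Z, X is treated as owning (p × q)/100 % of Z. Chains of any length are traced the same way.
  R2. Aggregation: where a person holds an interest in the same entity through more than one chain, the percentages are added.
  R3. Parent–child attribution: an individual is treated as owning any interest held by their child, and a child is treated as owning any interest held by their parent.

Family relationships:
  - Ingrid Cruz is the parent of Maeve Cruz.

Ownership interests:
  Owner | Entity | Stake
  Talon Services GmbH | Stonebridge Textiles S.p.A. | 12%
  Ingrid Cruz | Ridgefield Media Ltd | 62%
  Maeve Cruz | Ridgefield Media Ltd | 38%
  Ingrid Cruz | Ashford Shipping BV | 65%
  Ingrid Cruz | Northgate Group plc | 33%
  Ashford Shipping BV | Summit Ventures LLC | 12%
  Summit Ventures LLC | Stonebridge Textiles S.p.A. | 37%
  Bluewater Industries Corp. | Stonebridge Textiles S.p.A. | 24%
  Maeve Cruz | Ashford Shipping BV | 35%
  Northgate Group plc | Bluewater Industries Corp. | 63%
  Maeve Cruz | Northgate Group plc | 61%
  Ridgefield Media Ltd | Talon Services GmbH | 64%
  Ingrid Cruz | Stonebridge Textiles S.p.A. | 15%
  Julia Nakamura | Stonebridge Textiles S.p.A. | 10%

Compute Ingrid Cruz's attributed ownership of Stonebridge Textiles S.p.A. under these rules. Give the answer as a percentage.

41.3328%

By parent–child attribution (R3), Ingrid Cruz is treated as also owning Maeve Cruz's interest in Northgate Group plc, giving 33% + 61% = 94%.
By parent–child attribution (R3), Ingrid Cruz is treated as also owning Maeve Cruz's interest in Ashford Shipping BV, giving 65% + 35% = 100%.
By parent–child attribution (R3), Ingrid Cruz is treated as also owning Maeve Cruz's interest in Ridgefield Media Ltd, giving 62% + 38% = 100%.
Chain via Northgate Group plc → Bluewater Industries Corp. (R1): 94% × 63% × 24% = 14.2128% of Stonebridge Textiles S.p.A.
Chain via Ashford Shipping BV → Summit Ventures LLC (R1): 100% × 12% × 37% = 4.44% of Stonebridge Textiles S.p.A.
Chain via Ridgefield Media Ltd → Talon Services GmbH (R1): 100% × 64% × 12% = 7.68% of Stonebridge Textiles S.p.A.
Direct interest in Stonebridge Textiles S.p.A: 15%.
Aggregating (R2): 14.2128% + 4.44% + 7.68% + 15% = 41.3328%.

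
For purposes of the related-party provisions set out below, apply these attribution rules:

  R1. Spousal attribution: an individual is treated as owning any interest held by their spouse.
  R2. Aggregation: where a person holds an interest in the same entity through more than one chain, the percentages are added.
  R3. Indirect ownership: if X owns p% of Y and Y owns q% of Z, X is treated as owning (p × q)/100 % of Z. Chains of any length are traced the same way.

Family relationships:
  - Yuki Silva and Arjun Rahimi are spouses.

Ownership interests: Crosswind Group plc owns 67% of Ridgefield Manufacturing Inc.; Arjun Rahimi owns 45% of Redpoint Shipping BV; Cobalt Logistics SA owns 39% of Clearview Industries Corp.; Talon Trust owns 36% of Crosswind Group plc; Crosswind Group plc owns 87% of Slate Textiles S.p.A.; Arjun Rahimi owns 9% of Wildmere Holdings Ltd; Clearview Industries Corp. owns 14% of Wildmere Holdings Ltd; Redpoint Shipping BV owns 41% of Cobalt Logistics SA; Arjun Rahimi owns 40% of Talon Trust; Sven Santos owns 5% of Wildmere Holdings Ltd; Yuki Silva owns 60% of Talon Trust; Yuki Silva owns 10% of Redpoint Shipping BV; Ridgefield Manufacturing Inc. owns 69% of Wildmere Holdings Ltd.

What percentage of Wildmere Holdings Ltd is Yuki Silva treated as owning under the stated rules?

By spousal attribution (R1), Yuki Silva is treated as also owning Arjun Rahimi's interest in Talon Trust, giving 60% + 40% = 100%.
By spousal attribution (R1), Yuki Silva is treated as also owning Arjun Rahimi's interest in Redpoint Shipping BV, giving 10% + 45% = 55%.
By spousal attribution (R1), Yuki Silva is treated as owning Arjun Rahimi's 9% interest in Wildmere Holdings Ltd.
Chain via Talon Trust → Crosswind Group plc → Ridgefield Manufacturing Inc. (R3): 100% × 36% × 67% × 69% = 16.6428% of Wildmere Holdings Ltd.
Chain via Redpoint Shipping BV → Cobalt Logistics SA → Clearview Industries Corp. (R3): 55% × 41% × 39% × 14% = 1.23123% of Wildmere Holdings Ltd.
Direct interest in Wildmere Holdings Ltd: 9%.
Aggregating (R2): 16.6428% + 1.23123% + 9% = 26.87403%.

26.87403%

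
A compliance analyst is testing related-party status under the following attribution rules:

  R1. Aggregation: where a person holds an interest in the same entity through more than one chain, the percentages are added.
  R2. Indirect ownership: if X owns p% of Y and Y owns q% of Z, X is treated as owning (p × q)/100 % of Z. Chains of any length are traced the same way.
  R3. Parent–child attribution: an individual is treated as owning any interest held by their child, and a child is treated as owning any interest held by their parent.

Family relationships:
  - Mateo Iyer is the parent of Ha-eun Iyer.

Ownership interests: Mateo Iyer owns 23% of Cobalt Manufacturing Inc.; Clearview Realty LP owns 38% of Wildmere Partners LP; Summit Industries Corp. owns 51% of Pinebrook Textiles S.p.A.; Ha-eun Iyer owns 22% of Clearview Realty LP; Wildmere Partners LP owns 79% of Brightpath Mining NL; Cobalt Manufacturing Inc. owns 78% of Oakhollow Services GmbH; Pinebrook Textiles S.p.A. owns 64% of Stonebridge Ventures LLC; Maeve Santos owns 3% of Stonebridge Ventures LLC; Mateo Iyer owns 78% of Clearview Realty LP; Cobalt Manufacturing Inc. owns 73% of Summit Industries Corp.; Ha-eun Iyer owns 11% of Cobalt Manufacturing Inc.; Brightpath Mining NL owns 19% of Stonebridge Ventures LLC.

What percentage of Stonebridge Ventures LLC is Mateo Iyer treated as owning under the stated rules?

13.805048%

By parent–child attribution (R3), Mateo Iyer is treated as also owning Ha-eun Iyer's interest in Cobalt Manufacturing Inc, giving 23% + 11% = 34%.
By parent–child attribution (R3), Mateo Iyer is treated as also owning Ha-eun Iyer's interest in Clearview Realty LP, giving 78% + 22% = 100%.
Chain via Cobalt Manufacturing Inc. → Summit Industries Corp. → Pinebrook Textiles S.p.A. (R2): 34% × 73% × 51% × 64% = 8.101248% of Stonebridge Ventures LLC.
Chain via Clearview Realty LP → Wildmere Partners LP → Brightpath Mining NL (R2): 100% × 38% × 79% × 19% = 5.7038% of Stonebridge Ventures LLC.
Aggregating (R1): 8.101248% + 5.7038% = 13.805048%.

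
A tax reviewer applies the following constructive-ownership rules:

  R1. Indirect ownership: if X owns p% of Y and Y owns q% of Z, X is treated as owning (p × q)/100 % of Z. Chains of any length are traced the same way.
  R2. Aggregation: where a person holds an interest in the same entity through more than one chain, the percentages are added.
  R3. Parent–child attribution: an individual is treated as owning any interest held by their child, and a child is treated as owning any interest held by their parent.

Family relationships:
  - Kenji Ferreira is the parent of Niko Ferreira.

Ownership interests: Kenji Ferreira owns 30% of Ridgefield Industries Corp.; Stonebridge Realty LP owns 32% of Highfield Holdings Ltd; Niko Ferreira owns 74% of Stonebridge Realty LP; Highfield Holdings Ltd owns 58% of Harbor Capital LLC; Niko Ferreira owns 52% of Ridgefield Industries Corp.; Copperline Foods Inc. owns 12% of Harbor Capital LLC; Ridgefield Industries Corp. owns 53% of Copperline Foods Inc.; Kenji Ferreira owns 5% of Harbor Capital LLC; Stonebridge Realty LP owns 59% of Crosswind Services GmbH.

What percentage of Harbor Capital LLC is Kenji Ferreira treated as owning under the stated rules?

By parent–child attribution (R3), Kenji Ferreira is treated as also owning Niko Ferreira's interest in Ridgefield Industries Corp, giving 30% + 52% = 82%.
By parent–child attribution (R3), Kenji Ferreira is treated as owning Niko Ferreira's 74% interest in Stonebridge Realty LP.
Chain via Ridgefield Industries Corp. → Copperline Foods Inc. (R1): 82% × 53% × 12% = 5.2152% of Harbor Capital LLC.
Direct interest in Harbor Capital LLC: 5%.
Chain via Stonebridge Realty LP → Highfield Holdings Ltd (R1): 74% × 32% × 58% = 13.7344% of Harbor Capital LLC.
Aggregating (R2): 5.2152% + 5% + 13.7344% = 23.9496%.

23.9496%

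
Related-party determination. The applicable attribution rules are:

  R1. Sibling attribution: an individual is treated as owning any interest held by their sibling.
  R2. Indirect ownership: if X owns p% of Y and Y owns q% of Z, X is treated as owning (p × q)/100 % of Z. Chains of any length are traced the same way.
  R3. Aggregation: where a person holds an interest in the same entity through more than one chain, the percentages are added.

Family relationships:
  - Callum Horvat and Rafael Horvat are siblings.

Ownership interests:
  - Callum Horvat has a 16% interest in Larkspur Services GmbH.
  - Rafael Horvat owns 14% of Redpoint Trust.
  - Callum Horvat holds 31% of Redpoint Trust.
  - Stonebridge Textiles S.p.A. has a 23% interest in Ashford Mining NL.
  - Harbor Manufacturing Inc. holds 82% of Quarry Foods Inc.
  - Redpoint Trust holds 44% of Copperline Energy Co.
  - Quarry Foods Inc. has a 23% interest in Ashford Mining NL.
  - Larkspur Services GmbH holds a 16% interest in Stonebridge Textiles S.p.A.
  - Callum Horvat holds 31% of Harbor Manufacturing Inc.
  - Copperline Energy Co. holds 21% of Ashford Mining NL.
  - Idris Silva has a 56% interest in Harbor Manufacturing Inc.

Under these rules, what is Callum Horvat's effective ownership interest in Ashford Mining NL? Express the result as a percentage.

10.5934%

By sibling attribution (R1), Callum Horvat is treated as also owning Rafael Horvat's interest in Redpoint Trust, giving 31% + 14% = 45%.
Chain via Harbor Manufacturing Inc. → Quarry Foods Inc. (R2): 31% × 82% × 23% = 5.8466% of Ashford Mining NL.
Chain via Redpoint Trust → Copperline Energy Co. (R2): 45% × 44% × 21% = 4.158% of Ashford Mining NL.
Chain via Larkspur Services GmbH → Stonebridge Textiles S.p.A. (R2): 16% × 16% × 23% = 0.5888% of Ashford Mining NL.
Aggregating (R3): 5.8466% + 4.158% + 0.5888% = 10.5934%.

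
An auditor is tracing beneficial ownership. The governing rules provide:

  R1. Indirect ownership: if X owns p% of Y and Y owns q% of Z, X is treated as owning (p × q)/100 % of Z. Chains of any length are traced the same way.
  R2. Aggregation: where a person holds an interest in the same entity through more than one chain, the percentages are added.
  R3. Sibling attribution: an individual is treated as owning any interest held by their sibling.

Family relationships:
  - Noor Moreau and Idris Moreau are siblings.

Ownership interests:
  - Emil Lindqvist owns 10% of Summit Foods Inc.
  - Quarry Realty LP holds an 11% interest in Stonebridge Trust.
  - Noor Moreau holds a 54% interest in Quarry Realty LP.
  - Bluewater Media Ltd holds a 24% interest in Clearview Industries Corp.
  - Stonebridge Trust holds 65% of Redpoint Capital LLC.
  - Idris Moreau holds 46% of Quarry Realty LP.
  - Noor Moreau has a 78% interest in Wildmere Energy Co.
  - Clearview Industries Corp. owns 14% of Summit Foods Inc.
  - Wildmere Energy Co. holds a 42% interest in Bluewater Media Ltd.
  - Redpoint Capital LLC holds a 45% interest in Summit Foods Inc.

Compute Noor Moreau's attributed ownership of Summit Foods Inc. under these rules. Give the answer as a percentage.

By sibling attribution (R3), Noor Moreau is treated as also owning Idris Moreau's interest in Quarry Realty LP, giving 54% + 46% = 100%.
Chain via Wildmere Energy Co. → Bluewater Media Ltd → Clearview Industries Corp. (R1): 78% × 42% × 24% × 14% = 1.100736% of Summit Foods Inc.
Chain via Quarry Realty LP → Stonebridge Trust → Redpoint Capital LLC (R1): 100% × 11% × 65% × 45% = 3.2175% of Summit Foods Inc.
Aggregating (R2): 1.100736% + 3.2175% = 4.318236%.

4.318236%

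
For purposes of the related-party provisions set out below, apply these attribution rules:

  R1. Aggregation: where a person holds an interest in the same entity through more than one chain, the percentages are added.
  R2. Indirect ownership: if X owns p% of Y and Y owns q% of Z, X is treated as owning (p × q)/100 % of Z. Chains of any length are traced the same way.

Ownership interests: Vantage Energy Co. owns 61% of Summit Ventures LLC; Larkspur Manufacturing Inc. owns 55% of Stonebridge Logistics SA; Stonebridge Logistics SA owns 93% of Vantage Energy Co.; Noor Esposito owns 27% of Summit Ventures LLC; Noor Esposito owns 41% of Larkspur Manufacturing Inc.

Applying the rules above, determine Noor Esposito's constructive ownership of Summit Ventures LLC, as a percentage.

39.792615%

Chain via Larkspur Manufacturing Inc. → Stonebridge Logistics SA → Vantage Energy Co. (R2): 41% × 55% × 93% × 61% = 12.792615% of Summit Ventures LLC.
Direct interest in Summit Ventures LLC: 27%.
Aggregating (R1): 12.792615% + 27% = 39.792615%.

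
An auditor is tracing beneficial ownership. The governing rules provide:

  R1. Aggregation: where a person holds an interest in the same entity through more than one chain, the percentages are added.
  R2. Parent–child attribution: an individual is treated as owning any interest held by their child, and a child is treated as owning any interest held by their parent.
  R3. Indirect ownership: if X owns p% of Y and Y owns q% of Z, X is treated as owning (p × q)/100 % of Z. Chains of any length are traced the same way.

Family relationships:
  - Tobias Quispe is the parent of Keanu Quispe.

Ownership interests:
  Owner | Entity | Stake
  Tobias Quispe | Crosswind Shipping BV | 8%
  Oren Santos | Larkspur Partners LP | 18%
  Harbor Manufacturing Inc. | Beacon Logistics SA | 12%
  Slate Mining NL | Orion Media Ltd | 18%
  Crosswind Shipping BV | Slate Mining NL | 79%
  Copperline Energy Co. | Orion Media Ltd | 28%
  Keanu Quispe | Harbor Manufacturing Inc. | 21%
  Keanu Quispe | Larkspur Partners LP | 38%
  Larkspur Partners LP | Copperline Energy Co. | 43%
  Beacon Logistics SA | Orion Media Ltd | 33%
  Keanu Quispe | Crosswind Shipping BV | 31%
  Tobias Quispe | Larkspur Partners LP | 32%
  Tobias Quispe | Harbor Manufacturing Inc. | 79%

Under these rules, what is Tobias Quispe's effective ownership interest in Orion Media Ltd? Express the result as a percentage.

By parent–child attribution (R2), Tobias Quispe is treated as also owning Keanu Quispe's interest in Harbor Manufacturing Inc, giving 79% + 21% = 100%.
By parent–child attribution (R2), Tobias Quispe is treated as also owning Keanu Quispe's interest in Larkspur Partners LP, giving 32% + 38% = 70%.
By parent–child attribution (R2), Tobias Quispe is treated as also owning Keanu Quispe's interest in Crosswind Shipping BV, giving 8% + 31% = 39%.
Chain via Harbor Manufacturing Inc. → Beacon Logistics SA (R3): 100% × 12% × 33% = 3.96% of Orion Media Ltd.
Chain via Larkspur Partners LP → Copperline Energy Co. (R3): 70% × 43% × 28% = 8.428% of Orion Media Ltd.
Chain via Crosswind Shipping BV → Slate Mining NL (R3): 39% × 79% × 18% = 5.5458% of Orion Media Ltd.
Aggregating (R1): 3.96% + 8.428% + 5.5458% = 17.9338%.

17.9338%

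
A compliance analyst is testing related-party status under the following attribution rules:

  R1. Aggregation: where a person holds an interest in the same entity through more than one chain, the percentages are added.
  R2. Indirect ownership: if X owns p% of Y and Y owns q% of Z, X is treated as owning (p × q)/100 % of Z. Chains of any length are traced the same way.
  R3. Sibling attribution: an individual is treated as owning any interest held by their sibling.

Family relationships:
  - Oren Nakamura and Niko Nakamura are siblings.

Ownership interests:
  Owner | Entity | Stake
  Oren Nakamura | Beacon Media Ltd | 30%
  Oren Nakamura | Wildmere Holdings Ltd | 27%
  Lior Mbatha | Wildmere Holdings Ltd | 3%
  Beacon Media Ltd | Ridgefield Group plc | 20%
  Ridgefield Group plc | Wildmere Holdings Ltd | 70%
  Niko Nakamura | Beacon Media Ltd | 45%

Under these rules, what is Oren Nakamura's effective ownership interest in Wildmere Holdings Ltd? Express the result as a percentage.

By sibling attribution (R3), Oren Nakamura is treated as also owning Niko Nakamura's interest in Beacon Media Ltd, giving 30% + 45% = 75%.
Chain via Beacon Media Ltd → Ridgefield Group plc (R2): 75% × 20% × 70% = 10.5% of Wildmere Holdings Ltd.
Direct interest in Wildmere Holdings Ltd: 27%.
Aggregating (R1): 10.5% + 27% = 37.5%.

37.5%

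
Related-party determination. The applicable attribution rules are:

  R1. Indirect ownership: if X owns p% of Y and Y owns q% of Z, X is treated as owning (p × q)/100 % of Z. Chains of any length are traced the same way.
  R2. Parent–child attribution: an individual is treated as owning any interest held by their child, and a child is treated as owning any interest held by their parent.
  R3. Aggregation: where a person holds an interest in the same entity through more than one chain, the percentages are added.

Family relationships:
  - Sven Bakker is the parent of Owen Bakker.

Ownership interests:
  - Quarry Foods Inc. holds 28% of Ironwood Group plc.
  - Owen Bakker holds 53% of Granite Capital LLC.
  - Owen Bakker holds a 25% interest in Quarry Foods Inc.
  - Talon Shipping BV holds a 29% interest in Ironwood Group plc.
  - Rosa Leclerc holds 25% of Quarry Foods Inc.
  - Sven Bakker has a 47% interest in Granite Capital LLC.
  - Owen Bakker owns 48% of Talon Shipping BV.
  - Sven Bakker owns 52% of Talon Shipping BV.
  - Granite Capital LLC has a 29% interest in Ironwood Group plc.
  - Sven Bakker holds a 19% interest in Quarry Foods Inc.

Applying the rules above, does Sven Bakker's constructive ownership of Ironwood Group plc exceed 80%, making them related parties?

No

By parent–child attribution (R2), Sven Bakker is treated as also owning Owen Bakker's interest in Granite Capital LLC, giving 47% + 53% = 100%.
By parent–child attribution (R2), Sven Bakker is treated as also owning Owen Bakker's interest in Talon Shipping BV, giving 52% + 48% = 100%.
By parent–child attribution (R2), Sven Bakker is treated as also owning Owen Bakker's interest in Quarry Foods Inc, giving 19% + 25% = 44%.
Chain via Granite Capital LLC (R1): 100% × 29% = 29% of Ironwood Group plc.
Chain via Talon Shipping BV (R1): 100% × 29% = 29% of Ironwood Group plc.
Chain via Quarry Foods Inc. (R1): 44% × 28% = 12.32% of Ironwood Group plc.
Aggregating (R3): 29% + 29% + 12.32% = 70.32%.
70.32% does not exceed the 80% threshold, so Sven is not a related party to Ironwood Group plc.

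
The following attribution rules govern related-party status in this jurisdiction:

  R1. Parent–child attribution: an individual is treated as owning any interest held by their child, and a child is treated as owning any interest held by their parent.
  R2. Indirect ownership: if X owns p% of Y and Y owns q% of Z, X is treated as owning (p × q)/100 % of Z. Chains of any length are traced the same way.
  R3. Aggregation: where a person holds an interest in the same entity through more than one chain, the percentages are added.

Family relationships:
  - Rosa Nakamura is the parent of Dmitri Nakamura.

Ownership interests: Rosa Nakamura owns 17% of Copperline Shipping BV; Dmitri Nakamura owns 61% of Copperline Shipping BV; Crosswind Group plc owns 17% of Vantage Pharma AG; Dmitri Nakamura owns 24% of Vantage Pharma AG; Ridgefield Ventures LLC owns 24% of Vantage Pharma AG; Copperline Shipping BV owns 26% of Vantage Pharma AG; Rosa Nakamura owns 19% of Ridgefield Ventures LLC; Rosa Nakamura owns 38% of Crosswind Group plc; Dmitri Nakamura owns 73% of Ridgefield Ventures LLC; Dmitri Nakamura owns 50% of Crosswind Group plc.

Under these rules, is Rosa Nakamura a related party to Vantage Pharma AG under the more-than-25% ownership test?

Yes

By parent–child attribution (R1), Rosa Nakamura is treated as also owning Dmitri Nakamura's interest in Ridgefield Ventures LLC, giving 19% + 73% = 92%.
By parent–child attribution (R1), Rosa Nakamura is treated as also owning Dmitri Nakamura's interest in Copperline Shipping BV, giving 17% + 61% = 78%.
By parent–child attribution (R1), Rosa Nakamura is treated as also owning Dmitri Nakamura's interest in Crosswind Group plc, giving 38% + 50% = 88%.
By parent–child attribution (R1), Rosa Nakamura is treated as owning Dmitri Nakamura's 24% interest in Vantage Pharma AG.
Chain via Ridgefield Ventures LLC (R2): 92% × 24% = 22.08% of Vantage Pharma AG.
Chain via Copperline Shipping BV (R2): 78% × 26% = 20.28% of Vantage Pharma AG.
Chain via Crosswind Group plc (R2): 88% × 17% = 14.96% of Vantage Pharma AG.
Direct interest in Vantage Pharma AG: 24%.
Aggregating (R3): 22.08% + 20.28% + 14.96% + 24% = 81.32%.
81.32% exceeds the 25% threshold, so Rosa is a related party to Vantage Pharma AG.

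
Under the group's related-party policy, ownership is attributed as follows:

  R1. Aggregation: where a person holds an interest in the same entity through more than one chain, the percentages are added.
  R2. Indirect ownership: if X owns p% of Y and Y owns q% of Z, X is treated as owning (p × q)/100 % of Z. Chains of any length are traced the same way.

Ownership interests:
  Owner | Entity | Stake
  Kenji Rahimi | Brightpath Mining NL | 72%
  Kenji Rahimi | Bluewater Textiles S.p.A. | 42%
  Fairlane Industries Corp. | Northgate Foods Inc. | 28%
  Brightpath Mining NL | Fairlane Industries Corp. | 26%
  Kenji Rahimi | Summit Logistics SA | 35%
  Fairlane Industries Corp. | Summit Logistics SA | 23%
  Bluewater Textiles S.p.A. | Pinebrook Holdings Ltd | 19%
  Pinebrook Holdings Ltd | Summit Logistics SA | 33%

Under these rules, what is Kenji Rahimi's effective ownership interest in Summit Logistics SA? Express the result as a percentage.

41.939%

Chain via Bluewater Textiles S.p.A. → Pinebrook Holdings Ltd (R2): 42% × 19% × 33% = 2.6334% of Summit Logistics SA.
Chain via Brightpath Mining NL → Fairlane Industries Corp. (R2): 72% × 26% × 23% = 4.3056% of Summit Logistics SA.
Direct interest in Summit Logistics SA: 35%.
Aggregating (R1): 2.6334% + 4.3056% + 35% = 41.939%.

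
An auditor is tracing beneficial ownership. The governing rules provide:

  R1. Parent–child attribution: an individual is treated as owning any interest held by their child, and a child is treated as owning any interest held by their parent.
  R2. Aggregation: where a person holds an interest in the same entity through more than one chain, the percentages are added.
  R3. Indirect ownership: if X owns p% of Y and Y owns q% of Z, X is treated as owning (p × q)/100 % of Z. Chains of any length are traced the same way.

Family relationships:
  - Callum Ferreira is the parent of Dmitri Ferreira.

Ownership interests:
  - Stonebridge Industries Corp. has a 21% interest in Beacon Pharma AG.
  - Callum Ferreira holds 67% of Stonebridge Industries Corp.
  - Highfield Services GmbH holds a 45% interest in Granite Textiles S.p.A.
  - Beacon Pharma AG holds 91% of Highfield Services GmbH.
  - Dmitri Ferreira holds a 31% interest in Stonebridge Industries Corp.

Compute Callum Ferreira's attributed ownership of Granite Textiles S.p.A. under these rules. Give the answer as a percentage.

8.42751%

By parent–child attribution (R1), Callum Ferreira is treated as also owning Dmitri Ferreira's interest in Stonebridge Industries Corp, giving 67% + 31% = 98%.
Chain via Stonebridge Industries Corp. → Beacon Pharma AG → Highfield Services GmbH (R3): 98% × 21% × 91% × 45% = 8.42751% of Granite Textiles S.p.A.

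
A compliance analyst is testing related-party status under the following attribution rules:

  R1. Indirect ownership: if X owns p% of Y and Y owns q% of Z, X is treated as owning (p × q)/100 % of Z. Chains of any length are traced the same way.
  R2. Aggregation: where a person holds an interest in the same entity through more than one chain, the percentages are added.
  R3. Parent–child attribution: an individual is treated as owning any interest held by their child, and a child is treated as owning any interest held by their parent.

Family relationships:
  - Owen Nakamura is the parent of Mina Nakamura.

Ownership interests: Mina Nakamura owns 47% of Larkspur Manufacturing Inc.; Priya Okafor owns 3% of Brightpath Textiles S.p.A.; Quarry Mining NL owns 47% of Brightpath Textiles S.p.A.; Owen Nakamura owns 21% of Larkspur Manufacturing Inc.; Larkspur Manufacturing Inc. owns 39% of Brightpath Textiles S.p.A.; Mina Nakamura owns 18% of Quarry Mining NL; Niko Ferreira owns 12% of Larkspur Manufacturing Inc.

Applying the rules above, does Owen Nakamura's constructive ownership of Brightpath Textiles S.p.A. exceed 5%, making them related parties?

Yes

By parent–child attribution (R3), Owen Nakamura is treated as also owning Mina Nakamura's interest in Larkspur Manufacturing Inc, giving 21% + 47% = 68%.
By parent–child attribution (R3), Owen Nakamura is treated as owning Mina Nakamura's 18% interest in Quarry Mining NL.
Chain via Larkspur Manufacturing Inc. (R1): 68% × 39% = 26.52% of Brightpath Textiles S.p.A.
Chain via Quarry Mining NL (R1): 18% × 47% = 8.46% of Brightpath Textiles S.p.A.
Aggregating (R2): 26.52% + 8.46% = 34.98%.
34.98% exceeds the 5% threshold, so Owen is a related party to Brightpath Textiles S.p.A.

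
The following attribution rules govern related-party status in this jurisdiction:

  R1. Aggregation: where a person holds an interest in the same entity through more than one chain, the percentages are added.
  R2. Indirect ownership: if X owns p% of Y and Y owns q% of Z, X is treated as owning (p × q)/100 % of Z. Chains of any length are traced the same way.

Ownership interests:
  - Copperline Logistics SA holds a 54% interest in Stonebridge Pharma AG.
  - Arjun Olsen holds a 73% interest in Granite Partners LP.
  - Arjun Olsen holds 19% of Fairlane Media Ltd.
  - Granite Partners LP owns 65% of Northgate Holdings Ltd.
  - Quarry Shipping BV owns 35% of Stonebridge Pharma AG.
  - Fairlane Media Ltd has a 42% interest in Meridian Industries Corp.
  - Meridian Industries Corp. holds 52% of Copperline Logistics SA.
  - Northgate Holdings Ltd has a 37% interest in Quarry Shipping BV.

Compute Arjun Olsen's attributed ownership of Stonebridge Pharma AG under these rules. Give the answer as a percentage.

Chain via Fairlane Media Ltd → Meridian Industries Corp. → Copperline Logistics SA (R2): 19% × 42% × 52% × 54% = 2.240784% of Stonebridge Pharma AG.
Chain via Granite Partners LP → Northgate Holdings Ltd → Quarry Shipping BV (R2): 73% × 65% × 37% × 35% = 6.144775% of Stonebridge Pharma AG.
Aggregating (R1): 2.240784% + 6.144775% = 8.385559%.

8.385559%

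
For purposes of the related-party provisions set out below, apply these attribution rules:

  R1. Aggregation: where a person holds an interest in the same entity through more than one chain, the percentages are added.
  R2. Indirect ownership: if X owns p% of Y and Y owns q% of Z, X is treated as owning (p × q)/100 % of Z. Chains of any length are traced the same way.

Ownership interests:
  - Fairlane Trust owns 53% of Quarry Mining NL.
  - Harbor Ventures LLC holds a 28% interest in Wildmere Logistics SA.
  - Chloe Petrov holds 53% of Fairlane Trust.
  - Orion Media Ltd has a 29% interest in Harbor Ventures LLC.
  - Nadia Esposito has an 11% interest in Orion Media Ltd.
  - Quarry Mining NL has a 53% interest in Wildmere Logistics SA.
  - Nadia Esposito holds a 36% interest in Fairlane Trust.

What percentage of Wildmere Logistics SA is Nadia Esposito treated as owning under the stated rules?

11.0056%

Chain via Fairlane Trust → Quarry Mining NL (R2): 36% × 53% × 53% = 10.1124% of Wildmere Logistics SA.
Chain via Orion Media Ltd → Harbor Ventures LLC (R2): 11% × 29% × 28% = 0.8932% of Wildmere Logistics SA.
Aggregating (R1): 10.1124% + 0.8932% = 11.0056%.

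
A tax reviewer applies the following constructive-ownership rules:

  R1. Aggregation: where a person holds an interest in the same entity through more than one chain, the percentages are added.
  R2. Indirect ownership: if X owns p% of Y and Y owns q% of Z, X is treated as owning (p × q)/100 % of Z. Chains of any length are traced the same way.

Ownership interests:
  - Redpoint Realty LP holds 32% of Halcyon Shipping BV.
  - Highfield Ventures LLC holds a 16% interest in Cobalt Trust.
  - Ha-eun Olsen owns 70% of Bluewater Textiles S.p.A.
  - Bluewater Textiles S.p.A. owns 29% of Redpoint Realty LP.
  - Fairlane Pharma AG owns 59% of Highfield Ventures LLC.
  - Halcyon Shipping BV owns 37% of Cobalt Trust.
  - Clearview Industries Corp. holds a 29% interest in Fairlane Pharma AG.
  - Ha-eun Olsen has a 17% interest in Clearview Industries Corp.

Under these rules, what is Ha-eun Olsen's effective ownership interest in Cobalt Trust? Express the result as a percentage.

Chain via Bluewater Textiles S.p.A. → Redpoint Realty LP → Halcyon Shipping BV (R2): 70% × 29% × 32% × 37% = 2.40352% of Cobalt Trust.
Chain via Clearview Industries Corp. → Fairlane Pharma AG → Highfield Ventures LLC (R2): 17% × 29% × 59% × 16% = 0.465392% of Cobalt Trust.
Aggregating (R1): 2.40352% + 0.465392% = 2.868912%.

2.868912%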